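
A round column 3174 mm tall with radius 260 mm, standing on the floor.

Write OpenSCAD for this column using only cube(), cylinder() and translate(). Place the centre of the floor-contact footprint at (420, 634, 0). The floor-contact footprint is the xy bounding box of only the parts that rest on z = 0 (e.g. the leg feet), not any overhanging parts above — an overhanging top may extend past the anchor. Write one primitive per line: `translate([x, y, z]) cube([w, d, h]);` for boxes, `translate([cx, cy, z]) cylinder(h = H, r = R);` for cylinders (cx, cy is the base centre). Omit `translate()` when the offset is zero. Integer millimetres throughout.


translate([420, 634, 0]) cylinder(h = 3174, r = 260);


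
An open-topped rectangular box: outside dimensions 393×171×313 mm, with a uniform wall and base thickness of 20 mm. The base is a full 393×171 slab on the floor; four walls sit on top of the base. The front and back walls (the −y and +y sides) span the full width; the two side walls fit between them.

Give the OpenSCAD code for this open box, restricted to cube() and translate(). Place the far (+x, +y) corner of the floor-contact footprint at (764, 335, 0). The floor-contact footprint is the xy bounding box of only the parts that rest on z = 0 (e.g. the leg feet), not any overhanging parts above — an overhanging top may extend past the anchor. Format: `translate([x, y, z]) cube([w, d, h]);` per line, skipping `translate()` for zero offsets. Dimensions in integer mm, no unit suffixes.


translate([371, 164, 0]) cube([393, 171, 20]);
translate([371, 164, 20]) cube([393, 20, 293]);
translate([371, 315, 20]) cube([393, 20, 293]);
translate([371, 184, 20]) cube([20, 131, 293]);
translate([744, 184, 20]) cube([20, 131, 293]);


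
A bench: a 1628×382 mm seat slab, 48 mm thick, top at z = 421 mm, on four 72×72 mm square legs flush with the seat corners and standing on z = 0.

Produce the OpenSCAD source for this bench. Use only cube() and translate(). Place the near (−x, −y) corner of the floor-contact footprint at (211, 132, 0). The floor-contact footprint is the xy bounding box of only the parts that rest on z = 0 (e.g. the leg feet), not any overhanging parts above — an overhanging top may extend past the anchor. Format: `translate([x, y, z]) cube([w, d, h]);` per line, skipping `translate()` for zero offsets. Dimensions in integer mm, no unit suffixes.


translate([211, 132, 373]) cube([1628, 382, 48]);
translate([211, 132, 0]) cube([72, 72, 373]);
translate([211, 442, 0]) cube([72, 72, 373]);
translate([1767, 132, 0]) cube([72, 72, 373]);
translate([1767, 442, 0]) cube([72, 72, 373]);


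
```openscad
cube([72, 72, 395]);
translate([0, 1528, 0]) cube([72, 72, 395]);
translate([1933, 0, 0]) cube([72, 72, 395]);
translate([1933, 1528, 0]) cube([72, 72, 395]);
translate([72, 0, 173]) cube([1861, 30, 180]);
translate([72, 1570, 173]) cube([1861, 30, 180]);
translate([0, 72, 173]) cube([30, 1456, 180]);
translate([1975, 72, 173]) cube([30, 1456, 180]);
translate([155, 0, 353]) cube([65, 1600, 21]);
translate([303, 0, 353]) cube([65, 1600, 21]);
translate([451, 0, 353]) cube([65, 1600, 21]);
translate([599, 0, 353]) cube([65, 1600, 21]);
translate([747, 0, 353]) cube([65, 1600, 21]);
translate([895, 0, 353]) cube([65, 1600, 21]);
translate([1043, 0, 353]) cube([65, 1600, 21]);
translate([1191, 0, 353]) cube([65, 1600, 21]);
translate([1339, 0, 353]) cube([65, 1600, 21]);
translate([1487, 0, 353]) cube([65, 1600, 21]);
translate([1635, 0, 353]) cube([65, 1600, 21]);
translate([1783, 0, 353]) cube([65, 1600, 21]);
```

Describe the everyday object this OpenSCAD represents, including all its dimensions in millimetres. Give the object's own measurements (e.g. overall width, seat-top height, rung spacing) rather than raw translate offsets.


A bed frame 2005 mm long (x) by 1600 mm wide (y). Four 72×72 mm corner posts, 395 mm tall, at the corners of the footprint. Four rails of 30 mm thickness and 180 mm height run between adjacent posts with their undersides at z = 173 mm, their outer faces flush with the outside of the frame (the two x-running rails run between the posts' inner faces; the two y-running rails run between the posts' inner faces). 12 slats, each 65 mm wide (x) and 21 mm thick, lie across the top of the two x-running rails, running the full 1600 mm width of the frame in y; along x they sit between the end posts with a 83 mm gap after the −x posts and between neighbouring slats, leaving 85 mm before the +x posts.


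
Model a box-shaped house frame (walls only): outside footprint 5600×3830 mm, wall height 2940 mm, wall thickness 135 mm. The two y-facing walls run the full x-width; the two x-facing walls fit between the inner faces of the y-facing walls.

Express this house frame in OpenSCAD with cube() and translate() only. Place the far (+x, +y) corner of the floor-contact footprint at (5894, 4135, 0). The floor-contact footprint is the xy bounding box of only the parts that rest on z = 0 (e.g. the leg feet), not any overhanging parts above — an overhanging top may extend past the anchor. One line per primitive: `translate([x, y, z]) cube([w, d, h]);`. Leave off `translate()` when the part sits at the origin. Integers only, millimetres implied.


translate([294, 305, 0]) cube([5600, 135, 2940]);
translate([294, 4000, 0]) cube([5600, 135, 2940]);
translate([294, 440, 0]) cube([135, 3560, 2940]);
translate([5759, 440, 0]) cube([135, 3560, 2940]);


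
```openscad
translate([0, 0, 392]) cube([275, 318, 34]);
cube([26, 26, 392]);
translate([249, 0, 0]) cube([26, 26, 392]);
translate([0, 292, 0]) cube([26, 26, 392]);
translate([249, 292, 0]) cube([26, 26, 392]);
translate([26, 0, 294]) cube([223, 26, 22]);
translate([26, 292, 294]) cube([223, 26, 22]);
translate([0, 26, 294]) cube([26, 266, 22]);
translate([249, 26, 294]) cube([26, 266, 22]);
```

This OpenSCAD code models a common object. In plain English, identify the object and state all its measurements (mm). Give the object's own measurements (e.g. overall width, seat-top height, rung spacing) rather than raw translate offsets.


A simple wooden stool: a rectangular seat 275 mm (x) by 318 mm (y), 34 mm thick, top face at z = 426 mm, on four square legs, each 26×26 mm in cross-section. The legs rest on z = 0, each flush with a corner of the seat. Four stretchers, 26 mm wide and 22 mm tall, connect adjacent legs with their undersides at z = 294 mm, each running between the inner faces of the legs it joins and aligned with the legs' outer faces on the other axis.


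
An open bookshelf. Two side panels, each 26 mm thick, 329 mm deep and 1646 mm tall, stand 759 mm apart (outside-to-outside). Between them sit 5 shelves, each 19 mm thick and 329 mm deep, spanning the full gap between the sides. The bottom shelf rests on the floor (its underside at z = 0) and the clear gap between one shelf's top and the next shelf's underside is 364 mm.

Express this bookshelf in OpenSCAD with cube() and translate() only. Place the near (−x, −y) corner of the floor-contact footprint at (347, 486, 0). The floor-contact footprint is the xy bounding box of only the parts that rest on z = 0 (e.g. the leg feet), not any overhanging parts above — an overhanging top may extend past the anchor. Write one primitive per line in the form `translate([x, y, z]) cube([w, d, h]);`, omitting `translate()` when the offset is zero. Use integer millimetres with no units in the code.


translate([347, 486, 0]) cube([26, 329, 1646]);
translate([1080, 486, 0]) cube([26, 329, 1646]);
translate([373, 486, 0]) cube([707, 329, 19]);
translate([373, 486, 383]) cube([707, 329, 19]);
translate([373, 486, 766]) cube([707, 329, 19]);
translate([373, 486, 1149]) cube([707, 329, 19]);
translate([373, 486, 1532]) cube([707, 329, 19]);


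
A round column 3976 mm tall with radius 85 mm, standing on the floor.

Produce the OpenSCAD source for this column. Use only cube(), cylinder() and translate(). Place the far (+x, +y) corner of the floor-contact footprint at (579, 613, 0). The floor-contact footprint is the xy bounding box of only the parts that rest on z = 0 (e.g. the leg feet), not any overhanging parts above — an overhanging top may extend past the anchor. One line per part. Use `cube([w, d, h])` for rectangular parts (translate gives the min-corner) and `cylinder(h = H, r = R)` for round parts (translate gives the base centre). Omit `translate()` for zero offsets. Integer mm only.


translate([494, 528, 0]) cylinder(h = 3976, r = 85);


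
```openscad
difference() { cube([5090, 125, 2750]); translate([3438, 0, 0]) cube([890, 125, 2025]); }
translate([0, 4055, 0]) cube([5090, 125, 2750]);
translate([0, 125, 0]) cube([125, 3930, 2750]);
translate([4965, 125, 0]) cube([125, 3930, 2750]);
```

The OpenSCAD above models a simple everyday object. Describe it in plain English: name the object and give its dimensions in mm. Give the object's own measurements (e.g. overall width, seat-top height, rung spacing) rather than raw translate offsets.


A single room: four walls, each 2750 mm tall and 125 mm thick, enclosing an outside footprint 5090×4180 mm (x × y), no floor or roof. The front and back walls (−y and +y sides) run the full x-width; the side walls fit between their inner faces. A door opening 890 mm wide and 2025 mm tall is cut through the front wall from the floor up, its −x edge 3438 mm from the wall's −x end.


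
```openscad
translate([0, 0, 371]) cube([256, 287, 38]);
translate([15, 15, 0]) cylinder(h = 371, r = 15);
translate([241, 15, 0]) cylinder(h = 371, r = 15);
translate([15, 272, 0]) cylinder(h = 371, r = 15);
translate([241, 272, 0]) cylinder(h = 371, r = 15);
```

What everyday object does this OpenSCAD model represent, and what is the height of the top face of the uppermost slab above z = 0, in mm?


A stool. The seat height is 409 mm.

A 256×287×38 slab at z = 371 on four corner cylinders — a stool. The seat top is 371 + 38 = 409 mm.


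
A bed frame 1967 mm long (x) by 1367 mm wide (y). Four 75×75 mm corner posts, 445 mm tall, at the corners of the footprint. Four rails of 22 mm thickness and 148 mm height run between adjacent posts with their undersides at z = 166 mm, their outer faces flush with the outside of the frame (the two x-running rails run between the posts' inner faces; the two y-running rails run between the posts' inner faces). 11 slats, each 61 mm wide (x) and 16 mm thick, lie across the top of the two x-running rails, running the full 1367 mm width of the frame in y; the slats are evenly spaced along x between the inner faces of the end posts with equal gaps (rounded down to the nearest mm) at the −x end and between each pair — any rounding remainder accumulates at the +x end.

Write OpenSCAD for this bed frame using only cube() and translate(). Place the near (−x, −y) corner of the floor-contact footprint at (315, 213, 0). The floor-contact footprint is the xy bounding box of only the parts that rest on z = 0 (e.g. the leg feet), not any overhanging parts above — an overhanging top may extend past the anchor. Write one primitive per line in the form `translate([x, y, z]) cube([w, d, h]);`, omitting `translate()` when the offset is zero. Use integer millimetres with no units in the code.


// slat z = rail_z + rail_h = 166 + 148 = 314
// slat gap = ⌊(1817 − 11·61) / 12⌋ = 95
translate([315, 213, 0]) cube([75, 75, 445]);
translate([315, 1505, 0]) cube([75, 75, 445]);
translate([2207, 213, 0]) cube([75, 75, 445]);
translate([2207, 1505, 0]) cube([75, 75, 445]);
translate([390, 213, 166]) cube([1817, 22, 148]);
translate([390, 1558, 166]) cube([1817, 22, 148]);
translate([315, 288, 166]) cube([22, 1217, 148]);
translate([2260, 288, 166]) cube([22, 1217, 148]);
translate([485, 213, 314]) cube([61, 1367, 16]);
translate([641, 213, 314]) cube([61, 1367, 16]);
translate([797, 213, 314]) cube([61, 1367, 16]);
translate([953, 213, 314]) cube([61, 1367, 16]);
translate([1109, 213, 314]) cube([61, 1367, 16]);
translate([1265, 213, 314]) cube([61, 1367, 16]);
translate([1421, 213, 314]) cube([61, 1367, 16]);
translate([1577, 213, 314]) cube([61, 1367, 16]);
translate([1733, 213, 314]) cube([61, 1367, 16]);
translate([1889, 213, 314]) cube([61, 1367, 16]);
translate([2045, 213, 314]) cube([61, 1367, 16]);


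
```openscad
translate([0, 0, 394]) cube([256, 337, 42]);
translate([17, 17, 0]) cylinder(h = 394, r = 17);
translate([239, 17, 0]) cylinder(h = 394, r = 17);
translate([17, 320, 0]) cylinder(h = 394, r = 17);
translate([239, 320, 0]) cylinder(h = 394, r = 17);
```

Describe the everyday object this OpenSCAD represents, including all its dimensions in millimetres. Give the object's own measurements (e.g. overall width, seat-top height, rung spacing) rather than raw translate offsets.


A simple wooden stool: a rectangular seat 256 mm (x) by 337 mm (y), 42 mm thick, top face at z = 436 mm, on four round legs, each 34 mm in diameter. The legs rest on z = 0, each leg's axis is inset half a diameter from the nearest pair of seat edges (so the leg's bounding box is flush with the corner).


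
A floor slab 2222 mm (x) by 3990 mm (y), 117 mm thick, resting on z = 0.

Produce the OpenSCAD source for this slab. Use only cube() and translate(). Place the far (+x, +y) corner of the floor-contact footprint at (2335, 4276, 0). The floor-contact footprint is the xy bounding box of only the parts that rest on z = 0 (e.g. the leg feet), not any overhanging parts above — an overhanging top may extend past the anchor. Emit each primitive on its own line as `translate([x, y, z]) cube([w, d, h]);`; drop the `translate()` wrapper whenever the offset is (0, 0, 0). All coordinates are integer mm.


translate([113, 286, 0]) cube([2222, 3990, 117]);


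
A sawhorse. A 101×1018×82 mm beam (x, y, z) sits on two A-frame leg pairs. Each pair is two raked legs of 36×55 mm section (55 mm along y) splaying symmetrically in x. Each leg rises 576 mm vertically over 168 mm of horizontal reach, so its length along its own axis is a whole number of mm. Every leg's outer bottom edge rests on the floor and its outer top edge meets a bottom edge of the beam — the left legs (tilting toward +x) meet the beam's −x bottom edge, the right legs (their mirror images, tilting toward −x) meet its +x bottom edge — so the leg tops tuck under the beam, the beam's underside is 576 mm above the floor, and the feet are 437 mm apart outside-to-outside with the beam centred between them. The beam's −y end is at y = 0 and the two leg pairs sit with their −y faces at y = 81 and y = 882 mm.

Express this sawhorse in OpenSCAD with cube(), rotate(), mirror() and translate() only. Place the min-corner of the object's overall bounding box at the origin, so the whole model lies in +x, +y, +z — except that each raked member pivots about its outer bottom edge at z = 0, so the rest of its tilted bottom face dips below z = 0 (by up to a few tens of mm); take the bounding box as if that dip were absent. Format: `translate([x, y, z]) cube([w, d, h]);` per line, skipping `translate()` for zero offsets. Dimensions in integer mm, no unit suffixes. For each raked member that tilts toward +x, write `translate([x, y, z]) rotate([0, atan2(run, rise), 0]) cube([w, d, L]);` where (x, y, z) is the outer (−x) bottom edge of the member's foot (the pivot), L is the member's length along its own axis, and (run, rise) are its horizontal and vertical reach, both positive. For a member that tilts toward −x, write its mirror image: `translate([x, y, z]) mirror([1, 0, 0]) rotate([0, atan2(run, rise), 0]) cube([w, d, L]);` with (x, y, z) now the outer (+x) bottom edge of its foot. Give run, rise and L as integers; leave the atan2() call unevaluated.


translate([168, 0, 576]) cube([101, 1018, 82]);
translate([0, 81, 0]) rotate([0, atan2(168, 576), 0]) cube([36, 55, 600]);
translate([437, 81, 0]) mirror([1, 0, 0]) rotate([0, atan2(168, 576), 0]) cube([36, 55, 600]);
translate([0, 882, 0]) rotate([0, atan2(168, 576), 0]) cube([36, 55, 600]);
translate([437, 882, 0]) mirror([1, 0, 0]) rotate([0, atan2(168, 576), 0]) cube([36, 55, 600]);


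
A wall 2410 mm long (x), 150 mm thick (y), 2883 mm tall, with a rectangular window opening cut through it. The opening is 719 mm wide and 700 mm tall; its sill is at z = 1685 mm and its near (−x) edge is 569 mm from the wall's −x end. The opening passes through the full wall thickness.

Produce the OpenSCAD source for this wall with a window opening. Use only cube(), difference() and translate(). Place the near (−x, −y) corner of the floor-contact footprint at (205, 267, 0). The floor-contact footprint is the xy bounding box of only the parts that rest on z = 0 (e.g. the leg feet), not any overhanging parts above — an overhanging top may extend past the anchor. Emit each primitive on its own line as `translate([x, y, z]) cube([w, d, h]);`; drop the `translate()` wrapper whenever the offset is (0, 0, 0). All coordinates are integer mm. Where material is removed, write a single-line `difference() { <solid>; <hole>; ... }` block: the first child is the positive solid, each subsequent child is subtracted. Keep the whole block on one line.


difference() { translate([205, 267, 0]) cube([2410, 150, 2883]); translate([774, 267, 1685]) cube([719, 150, 700]); }


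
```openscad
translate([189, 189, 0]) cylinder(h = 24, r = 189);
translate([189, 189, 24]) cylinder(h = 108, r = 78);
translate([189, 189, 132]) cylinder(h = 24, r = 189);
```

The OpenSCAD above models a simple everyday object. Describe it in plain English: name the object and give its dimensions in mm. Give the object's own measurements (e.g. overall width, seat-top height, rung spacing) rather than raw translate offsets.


A spool: two coaxial disc flanges of radius 189 mm and thickness 24 mm, joined by a core cylinder of radius 78 mm and height 108 mm. The lower flange rests on z = 0 and the three cylinders share a vertical axis.


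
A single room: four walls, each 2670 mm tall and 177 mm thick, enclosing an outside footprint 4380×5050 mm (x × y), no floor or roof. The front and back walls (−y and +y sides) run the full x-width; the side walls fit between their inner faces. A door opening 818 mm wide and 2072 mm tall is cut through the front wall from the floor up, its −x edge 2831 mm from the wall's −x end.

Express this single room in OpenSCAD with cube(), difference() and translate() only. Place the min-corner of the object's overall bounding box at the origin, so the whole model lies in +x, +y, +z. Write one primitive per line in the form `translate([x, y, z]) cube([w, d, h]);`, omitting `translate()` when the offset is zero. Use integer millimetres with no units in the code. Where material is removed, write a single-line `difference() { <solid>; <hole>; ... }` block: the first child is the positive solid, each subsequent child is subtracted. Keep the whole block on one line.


difference() { cube([4380, 177, 2670]); translate([2831, 0, 0]) cube([818, 177, 2072]); }
translate([0, 4873, 0]) cube([4380, 177, 2670]);
translate([0, 177, 0]) cube([177, 4696, 2670]);
translate([4203, 177, 0]) cube([177, 4696, 2670]);


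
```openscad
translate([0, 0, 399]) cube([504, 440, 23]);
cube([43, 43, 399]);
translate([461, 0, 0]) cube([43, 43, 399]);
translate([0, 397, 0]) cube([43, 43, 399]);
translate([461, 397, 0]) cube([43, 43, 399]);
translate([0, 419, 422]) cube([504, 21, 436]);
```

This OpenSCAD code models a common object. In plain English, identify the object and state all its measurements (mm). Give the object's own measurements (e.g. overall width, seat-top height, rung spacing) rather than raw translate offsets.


A chair. The seat is a 504×440×23 mm slab with its top at z = 422 mm, on four 43×43 mm corner legs (flush with the seat edges, standing on z = 0). A flat backrest 21 mm thick, 436 mm tall, spans the full seat width and rises from the seat top along its +y edge, rear face flush with the rear of the seat.


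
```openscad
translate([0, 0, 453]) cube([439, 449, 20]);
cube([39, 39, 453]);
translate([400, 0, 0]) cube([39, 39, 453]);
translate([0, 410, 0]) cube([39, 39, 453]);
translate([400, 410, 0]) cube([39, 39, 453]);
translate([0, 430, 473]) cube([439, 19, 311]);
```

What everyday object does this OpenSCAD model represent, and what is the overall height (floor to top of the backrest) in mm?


A chair. The overall height is 784 mm.

A slab on four corner posts with a tall panel at the back — a chair. The seat slab sits at z = 453 with thickness 20, and the 311 mm backrest starts at the seat top, so the overall height is 453 + 20 + 311 = 784 mm.


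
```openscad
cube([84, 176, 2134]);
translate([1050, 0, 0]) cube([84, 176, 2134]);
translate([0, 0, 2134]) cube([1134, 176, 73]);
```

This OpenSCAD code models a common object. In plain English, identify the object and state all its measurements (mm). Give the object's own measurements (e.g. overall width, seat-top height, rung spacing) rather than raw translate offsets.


A door frame. The clear opening is 966 mm wide and 2134 mm high. Two 84 mm wide jambs, 176 mm deep, stand either side of the opening from the floor to the top of the opening. A 73 mm thick head sits across the top of both jambs, spanning the full outside width of the frame.


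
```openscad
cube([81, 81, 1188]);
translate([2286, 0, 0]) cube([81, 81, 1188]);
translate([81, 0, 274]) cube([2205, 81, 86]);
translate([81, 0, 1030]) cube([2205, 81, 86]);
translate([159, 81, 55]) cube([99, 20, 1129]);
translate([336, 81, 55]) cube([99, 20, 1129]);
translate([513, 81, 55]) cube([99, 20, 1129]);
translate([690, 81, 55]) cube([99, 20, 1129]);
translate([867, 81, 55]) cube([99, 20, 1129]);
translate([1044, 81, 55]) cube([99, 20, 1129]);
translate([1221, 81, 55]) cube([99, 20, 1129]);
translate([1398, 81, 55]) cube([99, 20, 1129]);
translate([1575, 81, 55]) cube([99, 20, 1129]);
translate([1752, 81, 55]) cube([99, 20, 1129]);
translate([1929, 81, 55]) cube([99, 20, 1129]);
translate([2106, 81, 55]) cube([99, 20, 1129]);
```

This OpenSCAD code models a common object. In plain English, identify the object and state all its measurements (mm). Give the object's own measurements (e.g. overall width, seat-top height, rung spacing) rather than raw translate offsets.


A fence section. Two 81×81 mm posts, 1188 mm tall, stand on the floor with a clear span of 2205 mm between their inner faces. Two horizontal rails of 81×86 mm section span the gap between the posts with their undersides at z = 274 mm and z = 1030 mm, flush with the posts' −y face. 12 pickets, each 99 mm wide, 20 mm thick and 1129 mm tall, are fixed to the +y face of the rails with their bottoms at z = 55 mm, spaced across the span with a 78 mm gap after the −x post and between neighbouring pickets, with 81 mm left before the +x post.


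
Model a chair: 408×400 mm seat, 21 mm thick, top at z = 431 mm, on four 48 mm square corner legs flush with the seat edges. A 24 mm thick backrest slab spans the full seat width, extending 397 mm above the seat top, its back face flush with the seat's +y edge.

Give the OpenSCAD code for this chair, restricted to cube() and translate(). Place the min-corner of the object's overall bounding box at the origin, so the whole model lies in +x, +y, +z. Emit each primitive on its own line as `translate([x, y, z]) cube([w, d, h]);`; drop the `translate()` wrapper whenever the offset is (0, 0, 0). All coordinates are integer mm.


translate([0, 0, 410]) cube([408, 400, 21]);
cube([48, 48, 410]);
translate([360, 0, 0]) cube([48, 48, 410]);
translate([0, 352, 0]) cube([48, 48, 410]);
translate([360, 352, 0]) cube([48, 48, 410]);
translate([0, 376, 431]) cube([408, 24, 397]);


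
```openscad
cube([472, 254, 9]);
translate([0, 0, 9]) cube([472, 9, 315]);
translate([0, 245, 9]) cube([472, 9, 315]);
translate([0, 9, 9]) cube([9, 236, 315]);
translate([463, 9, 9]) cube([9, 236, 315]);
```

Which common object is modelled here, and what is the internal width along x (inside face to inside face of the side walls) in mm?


An open box. The internal width is 454 mm.

A 472×254 base slab with four walls standing on it — an open box. The base is 472 mm wide and the walls are 9 mm thick, so the internal width is 472 − 2 × 9 = 454 mm.


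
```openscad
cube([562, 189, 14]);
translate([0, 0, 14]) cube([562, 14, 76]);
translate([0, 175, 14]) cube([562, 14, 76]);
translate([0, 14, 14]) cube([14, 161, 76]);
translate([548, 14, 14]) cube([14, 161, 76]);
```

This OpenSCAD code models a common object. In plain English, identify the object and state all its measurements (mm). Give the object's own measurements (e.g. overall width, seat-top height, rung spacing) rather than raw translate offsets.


An open-topped rectangular box: outside dimensions 562×189×90 mm, with a uniform wall and base thickness of 14 mm. The base is a full 562×189 slab on the floor; four walls sit on top of the base. The front and back walls (the −y and +y sides) span the full width; the two side walls fit between them.


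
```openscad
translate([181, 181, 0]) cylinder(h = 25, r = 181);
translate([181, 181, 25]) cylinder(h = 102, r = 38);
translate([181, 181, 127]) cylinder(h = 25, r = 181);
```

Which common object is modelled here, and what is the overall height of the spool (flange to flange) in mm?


A spool. The overall height is 152 mm.

Three coaxial cylinders, large–small–large — a spool. Two 25 mm flanges and a 102 mm core give 25 + 102 + 25 = 152 mm.


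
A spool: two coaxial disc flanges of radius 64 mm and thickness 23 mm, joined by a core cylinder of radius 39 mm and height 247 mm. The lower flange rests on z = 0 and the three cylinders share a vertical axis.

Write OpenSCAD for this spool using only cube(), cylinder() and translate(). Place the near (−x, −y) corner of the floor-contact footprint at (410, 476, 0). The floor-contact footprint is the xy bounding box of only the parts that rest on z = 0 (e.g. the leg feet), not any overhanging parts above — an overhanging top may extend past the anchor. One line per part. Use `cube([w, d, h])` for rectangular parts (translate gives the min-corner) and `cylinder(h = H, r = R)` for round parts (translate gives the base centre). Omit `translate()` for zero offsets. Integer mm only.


translate([474, 540, 0]) cylinder(h = 23, r = 64);
translate([474, 540, 23]) cylinder(h = 247, r = 39);
translate([474, 540, 270]) cylinder(h = 23, r = 64);


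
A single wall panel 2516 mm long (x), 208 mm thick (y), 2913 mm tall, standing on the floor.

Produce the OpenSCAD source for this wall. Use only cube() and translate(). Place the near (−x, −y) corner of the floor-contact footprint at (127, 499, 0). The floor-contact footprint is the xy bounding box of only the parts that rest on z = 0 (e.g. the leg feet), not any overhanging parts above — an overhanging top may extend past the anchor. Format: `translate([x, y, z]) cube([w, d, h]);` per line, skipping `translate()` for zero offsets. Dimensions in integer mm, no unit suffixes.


translate([127, 499, 0]) cube([2516, 208, 2913]);


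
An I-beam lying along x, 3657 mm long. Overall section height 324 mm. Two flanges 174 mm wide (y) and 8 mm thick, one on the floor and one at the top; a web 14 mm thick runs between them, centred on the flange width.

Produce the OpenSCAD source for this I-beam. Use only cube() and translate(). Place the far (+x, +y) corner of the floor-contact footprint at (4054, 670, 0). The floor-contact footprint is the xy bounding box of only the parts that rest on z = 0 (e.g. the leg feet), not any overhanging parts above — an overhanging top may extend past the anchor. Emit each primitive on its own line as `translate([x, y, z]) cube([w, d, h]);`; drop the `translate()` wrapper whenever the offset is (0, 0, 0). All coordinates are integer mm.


translate([397, 496, 0]) cube([3657, 174, 8]);
translate([397, 576, 8]) cube([3657, 14, 308]);
translate([397, 496, 316]) cube([3657, 174, 8]);


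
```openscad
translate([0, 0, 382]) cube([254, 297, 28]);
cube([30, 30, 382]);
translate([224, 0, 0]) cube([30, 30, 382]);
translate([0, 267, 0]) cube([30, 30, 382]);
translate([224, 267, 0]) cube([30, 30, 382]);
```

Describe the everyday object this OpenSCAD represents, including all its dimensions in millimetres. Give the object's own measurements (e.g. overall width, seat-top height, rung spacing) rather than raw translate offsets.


A four-legged stool. The seat is a 254×297×28 mm slab whose top surface is at z = 410 mm; four square legs, each 30×30 mm in cross-section, run from the floor (z = 0) to the underside of the seat, each flush with a corner of the seat.


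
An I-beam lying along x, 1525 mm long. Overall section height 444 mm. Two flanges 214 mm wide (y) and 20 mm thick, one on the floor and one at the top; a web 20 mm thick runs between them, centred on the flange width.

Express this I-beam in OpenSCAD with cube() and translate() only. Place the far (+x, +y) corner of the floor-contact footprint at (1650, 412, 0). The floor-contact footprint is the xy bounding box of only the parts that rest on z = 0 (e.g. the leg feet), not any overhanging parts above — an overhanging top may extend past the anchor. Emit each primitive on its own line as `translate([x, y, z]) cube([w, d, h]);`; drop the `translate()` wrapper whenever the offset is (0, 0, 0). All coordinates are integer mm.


translate([125, 198, 0]) cube([1525, 214, 20]);
translate([125, 295, 20]) cube([1525, 20, 404]);
translate([125, 198, 424]) cube([1525, 214, 20]);


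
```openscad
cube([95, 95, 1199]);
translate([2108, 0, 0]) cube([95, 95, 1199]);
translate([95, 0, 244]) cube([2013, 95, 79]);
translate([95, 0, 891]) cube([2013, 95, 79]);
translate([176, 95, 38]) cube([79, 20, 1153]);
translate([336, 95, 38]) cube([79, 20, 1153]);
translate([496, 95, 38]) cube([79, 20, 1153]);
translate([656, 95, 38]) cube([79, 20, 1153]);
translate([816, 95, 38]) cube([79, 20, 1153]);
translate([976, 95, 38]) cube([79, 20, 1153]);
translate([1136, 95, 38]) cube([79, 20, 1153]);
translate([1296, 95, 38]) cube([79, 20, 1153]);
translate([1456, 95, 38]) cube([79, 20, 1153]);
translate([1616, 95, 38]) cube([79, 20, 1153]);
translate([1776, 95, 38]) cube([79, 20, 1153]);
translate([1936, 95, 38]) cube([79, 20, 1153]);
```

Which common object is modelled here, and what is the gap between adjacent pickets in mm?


A fence section. The picket gap is 81 mm.

Two posts, two rails, 12 pickets — a fence section. Span 2013 mm holds 12 pickets of 79 mm with 13 equal gaps: ⌊(2013 − 12·79) / 13⌋ = 81 mm.


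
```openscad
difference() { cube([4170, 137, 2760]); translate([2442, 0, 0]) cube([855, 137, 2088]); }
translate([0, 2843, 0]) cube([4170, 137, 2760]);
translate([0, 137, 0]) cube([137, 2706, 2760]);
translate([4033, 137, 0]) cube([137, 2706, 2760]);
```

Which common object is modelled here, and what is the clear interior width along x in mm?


A single room. The interior width is 3896 mm.

Four walls enclosing a rectangle with a door in the front wall — a room. Outside width 4170 minus two 137 mm walls gives 3896 mm.


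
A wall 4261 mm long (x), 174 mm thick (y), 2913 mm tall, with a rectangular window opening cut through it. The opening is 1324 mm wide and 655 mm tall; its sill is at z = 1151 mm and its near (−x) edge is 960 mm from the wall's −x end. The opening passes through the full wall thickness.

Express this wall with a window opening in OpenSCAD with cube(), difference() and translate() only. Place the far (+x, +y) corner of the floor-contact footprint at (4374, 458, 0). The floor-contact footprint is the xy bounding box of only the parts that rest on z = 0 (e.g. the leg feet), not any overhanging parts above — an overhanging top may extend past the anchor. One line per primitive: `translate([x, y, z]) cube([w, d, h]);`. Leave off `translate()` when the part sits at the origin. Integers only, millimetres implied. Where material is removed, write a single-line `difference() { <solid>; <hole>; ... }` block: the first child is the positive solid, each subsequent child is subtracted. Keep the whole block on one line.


difference() { translate([113, 284, 0]) cube([4261, 174, 2913]); translate([1073, 284, 1151]) cube([1324, 174, 655]); }


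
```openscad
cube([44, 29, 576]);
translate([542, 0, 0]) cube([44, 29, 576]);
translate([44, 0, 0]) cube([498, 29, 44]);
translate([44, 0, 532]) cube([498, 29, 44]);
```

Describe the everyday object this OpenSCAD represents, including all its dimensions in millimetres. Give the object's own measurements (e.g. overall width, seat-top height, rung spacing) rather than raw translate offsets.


A rectangular picture frame lying in the x–z plane (depth along y). The opening is 498 mm wide (x) by 488 mm tall (z), surrounded by a border 44 mm wide on all four sides. The frame is 29 mm deep and is made of two full-height vertical stiles with two horizontal rails fitted between them.


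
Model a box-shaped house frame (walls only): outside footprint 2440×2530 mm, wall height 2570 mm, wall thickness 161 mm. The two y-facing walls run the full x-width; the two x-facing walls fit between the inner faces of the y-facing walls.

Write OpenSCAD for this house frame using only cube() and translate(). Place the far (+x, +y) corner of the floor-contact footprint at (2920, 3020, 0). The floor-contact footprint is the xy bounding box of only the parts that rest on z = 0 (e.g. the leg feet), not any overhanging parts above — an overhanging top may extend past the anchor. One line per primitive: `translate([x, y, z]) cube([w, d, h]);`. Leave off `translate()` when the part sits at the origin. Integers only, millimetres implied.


translate([480, 490, 0]) cube([2440, 161, 2570]);
translate([480, 2859, 0]) cube([2440, 161, 2570]);
translate([480, 651, 0]) cube([161, 2208, 2570]);
translate([2759, 651, 0]) cube([161, 2208, 2570]);


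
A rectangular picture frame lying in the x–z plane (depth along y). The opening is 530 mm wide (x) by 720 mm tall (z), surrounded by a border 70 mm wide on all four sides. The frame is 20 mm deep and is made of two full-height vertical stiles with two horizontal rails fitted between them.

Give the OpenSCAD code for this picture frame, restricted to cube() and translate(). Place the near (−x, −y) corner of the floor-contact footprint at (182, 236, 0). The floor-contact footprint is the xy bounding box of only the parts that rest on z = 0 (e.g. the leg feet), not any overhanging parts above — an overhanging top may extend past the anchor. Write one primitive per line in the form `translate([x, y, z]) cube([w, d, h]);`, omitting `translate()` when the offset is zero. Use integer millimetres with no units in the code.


translate([182, 236, 0]) cube([70, 20, 860]);
translate([782, 236, 0]) cube([70, 20, 860]);
translate([252, 236, 0]) cube([530, 20, 70]);
translate([252, 236, 790]) cube([530, 20, 70]);


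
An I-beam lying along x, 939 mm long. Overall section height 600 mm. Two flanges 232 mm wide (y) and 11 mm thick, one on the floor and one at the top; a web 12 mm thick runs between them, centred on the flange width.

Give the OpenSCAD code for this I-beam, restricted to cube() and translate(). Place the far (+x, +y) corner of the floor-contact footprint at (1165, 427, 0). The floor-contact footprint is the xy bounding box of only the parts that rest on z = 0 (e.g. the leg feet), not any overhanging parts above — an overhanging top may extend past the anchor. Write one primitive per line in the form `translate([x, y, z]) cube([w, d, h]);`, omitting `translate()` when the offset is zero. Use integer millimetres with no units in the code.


translate([226, 195, 0]) cube([939, 232, 11]);
translate([226, 305, 11]) cube([939, 12, 578]);
translate([226, 195, 589]) cube([939, 232, 11]);


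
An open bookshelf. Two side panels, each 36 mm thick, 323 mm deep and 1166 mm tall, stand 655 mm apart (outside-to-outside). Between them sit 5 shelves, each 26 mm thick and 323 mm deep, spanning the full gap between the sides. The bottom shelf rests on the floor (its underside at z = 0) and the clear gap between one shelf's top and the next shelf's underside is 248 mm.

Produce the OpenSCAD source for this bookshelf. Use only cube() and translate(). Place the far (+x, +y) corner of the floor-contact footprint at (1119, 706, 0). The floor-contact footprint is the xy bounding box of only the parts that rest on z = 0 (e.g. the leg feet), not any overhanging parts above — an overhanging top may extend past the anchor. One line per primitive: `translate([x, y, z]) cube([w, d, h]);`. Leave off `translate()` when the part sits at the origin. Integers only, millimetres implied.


translate([464, 383, 0]) cube([36, 323, 1166]);
translate([1083, 383, 0]) cube([36, 323, 1166]);
translate([500, 383, 0]) cube([583, 323, 26]);
translate([500, 383, 274]) cube([583, 323, 26]);
translate([500, 383, 548]) cube([583, 323, 26]);
translate([500, 383, 822]) cube([583, 323, 26]);
translate([500, 383, 1096]) cube([583, 323, 26]);


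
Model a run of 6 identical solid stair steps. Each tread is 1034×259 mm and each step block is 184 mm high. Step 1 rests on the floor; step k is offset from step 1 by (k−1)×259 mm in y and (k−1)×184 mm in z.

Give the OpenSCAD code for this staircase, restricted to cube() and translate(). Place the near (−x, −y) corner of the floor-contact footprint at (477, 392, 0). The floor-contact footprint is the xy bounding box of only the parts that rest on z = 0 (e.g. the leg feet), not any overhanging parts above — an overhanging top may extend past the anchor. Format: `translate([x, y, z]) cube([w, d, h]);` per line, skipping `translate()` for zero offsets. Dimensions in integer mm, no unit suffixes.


translate([477, 392, 0]) cube([1034, 259, 184]);
translate([477, 651, 184]) cube([1034, 259, 184]);
translate([477, 910, 368]) cube([1034, 259, 184]);
translate([477, 1169, 552]) cube([1034, 259, 184]);
translate([477, 1428, 736]) cube([1034, 259, 184]);
translate([477, 1687, 920]) cube([1034, 259, 184]);


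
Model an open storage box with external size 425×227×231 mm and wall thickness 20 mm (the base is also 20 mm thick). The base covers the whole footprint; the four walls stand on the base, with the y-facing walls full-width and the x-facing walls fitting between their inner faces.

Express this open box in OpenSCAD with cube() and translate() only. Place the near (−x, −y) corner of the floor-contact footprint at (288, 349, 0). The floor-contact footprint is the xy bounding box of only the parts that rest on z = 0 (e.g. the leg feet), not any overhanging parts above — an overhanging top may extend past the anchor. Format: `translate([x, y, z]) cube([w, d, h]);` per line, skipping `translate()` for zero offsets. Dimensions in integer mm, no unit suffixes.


translate([288, 349, 0]) cube([425, 227, 20]);
translate([288, 349, 20]) cube([425, 20, 211]);
translate([288, 556, 20]) cube([425, 20, 211]);
translate([288, 369, 20]) cube([20, 187, 211]);
translate([693, 369, 20]) cube([20, 187, 211]);


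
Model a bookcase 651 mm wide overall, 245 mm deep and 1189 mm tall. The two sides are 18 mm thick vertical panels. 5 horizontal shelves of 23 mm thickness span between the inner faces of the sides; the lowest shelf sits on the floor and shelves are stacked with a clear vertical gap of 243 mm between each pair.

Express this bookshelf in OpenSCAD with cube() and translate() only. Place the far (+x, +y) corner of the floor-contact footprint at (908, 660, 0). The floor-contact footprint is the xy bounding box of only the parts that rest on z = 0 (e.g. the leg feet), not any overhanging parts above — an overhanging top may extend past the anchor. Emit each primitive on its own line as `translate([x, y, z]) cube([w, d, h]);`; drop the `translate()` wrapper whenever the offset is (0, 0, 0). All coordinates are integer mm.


translate([257, 415, 0]) cube([18, 245, 1189]);
translate([890, 415, 0]) cube([18, 245, 1189]);
translate([275, 415, 0]) cube([615, 245, 23]);
translate([275, 415, 266]) cube([615, 245, 23]);
translate([275, 415, 532]) cube([615, 245, 23]);
translate([275, 415, 798]) cube([615, 245, 23]);
translate([275, 415, 1064]) cube([615, 245, 23]);


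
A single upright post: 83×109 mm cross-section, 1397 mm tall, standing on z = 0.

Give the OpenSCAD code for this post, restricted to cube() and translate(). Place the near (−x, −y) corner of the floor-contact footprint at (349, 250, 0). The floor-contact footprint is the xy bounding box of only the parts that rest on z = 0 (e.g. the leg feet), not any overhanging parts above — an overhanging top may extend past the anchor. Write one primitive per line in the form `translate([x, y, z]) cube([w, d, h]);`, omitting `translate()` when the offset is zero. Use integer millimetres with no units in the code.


translate([349, 250, 0]) cube([83, 109, 1397]);
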